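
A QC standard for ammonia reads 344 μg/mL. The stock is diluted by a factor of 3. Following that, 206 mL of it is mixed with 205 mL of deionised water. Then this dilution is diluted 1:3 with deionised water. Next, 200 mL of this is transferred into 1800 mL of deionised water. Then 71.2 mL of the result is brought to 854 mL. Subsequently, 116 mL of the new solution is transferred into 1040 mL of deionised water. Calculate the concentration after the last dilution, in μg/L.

16.0 μg/L

Overall dilution factor = 3 × 1.995 × 3 × 10 × 11.99 × 9.966 = 2.15 × 10⁴.
344 μg/mL / 2.15 × 10⁴ = 0.0160 μg/mL = 16.0 μg/L.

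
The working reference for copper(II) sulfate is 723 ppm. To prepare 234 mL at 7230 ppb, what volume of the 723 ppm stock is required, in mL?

7230 ppb = 7.23 ppm.
V₁ = C₂V₂/C₁ = 7.23 × 234 / 723 = 2.34 mL.

2.34 mL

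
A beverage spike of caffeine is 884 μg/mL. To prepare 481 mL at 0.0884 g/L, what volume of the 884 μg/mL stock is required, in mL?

0.0884 g/L = 88.4 μg/mL.
V₁ = C₂V₂/C₁ = 88.4 × 481 / 884 = 48.1 mL.

48.1 mL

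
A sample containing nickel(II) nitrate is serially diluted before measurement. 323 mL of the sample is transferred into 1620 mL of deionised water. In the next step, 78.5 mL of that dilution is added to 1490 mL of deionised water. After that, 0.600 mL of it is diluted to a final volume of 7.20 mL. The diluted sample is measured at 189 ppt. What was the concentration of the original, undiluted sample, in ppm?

Overall dilution factor = 6.015 × 19.98 × 12 = 1442.
Original = 189 ppt × 1442 = 2.73 × 10⁵ ppt = 0.273 ppm.

0.273 ppm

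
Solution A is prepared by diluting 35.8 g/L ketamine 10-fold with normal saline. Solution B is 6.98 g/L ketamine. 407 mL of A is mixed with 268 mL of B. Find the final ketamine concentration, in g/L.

4.93 g/L

C_A = 35.8 g/L / 10 = 3.58 g/L.
C_mix = (C_A·V_A + C_B·V_B)/(V_A + V_B) = (3.58×407 + 6.98×268) / 675.0 = 4.93 g/L.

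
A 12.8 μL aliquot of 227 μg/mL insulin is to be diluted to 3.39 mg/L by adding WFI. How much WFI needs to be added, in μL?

844 μL

3.39 mg/L = 3.39 μg/mL.
V₂ = C₁V₁/C₂ = 227 × 12.8 / 3.39 = 857 μL.
Diluent to add = V₂ − V₁ = 857 − 12.8 = 844 μL.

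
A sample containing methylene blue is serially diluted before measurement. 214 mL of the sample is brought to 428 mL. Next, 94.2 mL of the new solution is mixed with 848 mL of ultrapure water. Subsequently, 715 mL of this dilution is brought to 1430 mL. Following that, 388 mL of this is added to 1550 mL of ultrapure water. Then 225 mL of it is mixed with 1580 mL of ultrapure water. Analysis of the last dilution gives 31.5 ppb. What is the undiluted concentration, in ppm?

Overall dilution factor = 2 × 10.00 × 2 × 4.995 × 8.022 = 1603.
Original = 31.5 ppb × 1603 = 5.05 × 10⁴ ppb = 50.5 ppm.

50.5 ppm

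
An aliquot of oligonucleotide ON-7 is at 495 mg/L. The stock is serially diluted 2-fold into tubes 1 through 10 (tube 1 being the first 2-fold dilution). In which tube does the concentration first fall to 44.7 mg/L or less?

Tube n has concentration 495 mg/L / 2ⁿ.
Need 2ⁿ ≥ 495 mg/L / 44.7 mg/L = 11.1, so n ≥ 3.47.
First such tube: n = 4.

tube 4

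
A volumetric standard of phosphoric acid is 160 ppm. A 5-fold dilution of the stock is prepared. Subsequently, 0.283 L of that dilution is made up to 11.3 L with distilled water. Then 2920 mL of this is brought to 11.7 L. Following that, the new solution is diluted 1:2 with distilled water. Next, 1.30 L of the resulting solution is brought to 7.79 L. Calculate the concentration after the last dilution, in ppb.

Overall dilution factor = 5 × 39.93 × 4.007 × 2 × 5.992 = 9587.
160 ppm / 9587 = 0.0167 ppm = 16.7 ppb.

16.7 ppb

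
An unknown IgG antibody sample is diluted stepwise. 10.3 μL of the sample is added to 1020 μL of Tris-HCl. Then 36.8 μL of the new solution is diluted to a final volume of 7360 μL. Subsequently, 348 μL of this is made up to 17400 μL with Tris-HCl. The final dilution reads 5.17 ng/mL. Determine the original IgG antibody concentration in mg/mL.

Overall dilution factor = 100.0 × 200 × 50 = 1.00 × 10⁶.
Original = 5.17 ng/mL × 1.00 × 10⁶ = 5.17 × 10⁶ ng/mL = 5.17 mg/mL.

5.17 mg/mL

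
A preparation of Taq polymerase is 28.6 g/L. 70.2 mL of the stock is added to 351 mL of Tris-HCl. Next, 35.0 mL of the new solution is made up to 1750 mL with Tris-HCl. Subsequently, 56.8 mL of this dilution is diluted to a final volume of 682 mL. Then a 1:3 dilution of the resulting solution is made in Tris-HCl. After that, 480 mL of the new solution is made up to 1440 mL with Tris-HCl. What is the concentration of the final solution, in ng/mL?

Overall dilution factor = 6 × 50 × 12.01 × 3 × 3 = 3.24 × 10⁴.
28.6 g/L / 3.24 × 10⁴ = 8.82 × 10⁻⁴ g/L = 882 ng/mL.

882 ng/mL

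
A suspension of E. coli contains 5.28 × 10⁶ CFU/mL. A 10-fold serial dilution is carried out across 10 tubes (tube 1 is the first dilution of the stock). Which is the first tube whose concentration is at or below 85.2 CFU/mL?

Tube n has concentration 5.28 × 10⁶ CFU/mL / 10ⁿ.
Need 10ⁿ ≥ 5.28 × 10⁶ CFU/mL / 85.2 CFU/mL = 6.20 × 10⁴, so n ≥ 4.79.
First such tube: n = 5.

tube 5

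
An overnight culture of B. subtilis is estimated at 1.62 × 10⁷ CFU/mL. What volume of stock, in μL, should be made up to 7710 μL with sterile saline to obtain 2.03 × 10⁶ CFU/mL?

966 μL

V₁ = C₂V₂/C₁ = 2.03 × 10⁶ × 7710 / 1.62 × 10⁷ = 966 μL.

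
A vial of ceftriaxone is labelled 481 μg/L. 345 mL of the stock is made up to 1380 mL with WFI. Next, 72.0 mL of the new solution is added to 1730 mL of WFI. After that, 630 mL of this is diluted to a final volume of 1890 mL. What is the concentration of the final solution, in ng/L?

1600 ng/L

Overall dilution factor = 4 × 25.03 × 3 = 300.
481 μg/L / 300 = 1.60 μg/L = 1600 ng/L.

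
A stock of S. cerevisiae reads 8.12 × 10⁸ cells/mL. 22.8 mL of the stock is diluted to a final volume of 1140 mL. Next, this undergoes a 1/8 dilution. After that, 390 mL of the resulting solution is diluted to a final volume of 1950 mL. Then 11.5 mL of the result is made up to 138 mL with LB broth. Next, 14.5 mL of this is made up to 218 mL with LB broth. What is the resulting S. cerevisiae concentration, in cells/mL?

2250 cells/mL

Overall dilution factor = 50 × 8 × 5 × 12 × 15.03 = 3.61 × 10⁵.
8.12 × 10⁸ cells/mL / 3.61 × 10⁵ = 2250 cells/mL.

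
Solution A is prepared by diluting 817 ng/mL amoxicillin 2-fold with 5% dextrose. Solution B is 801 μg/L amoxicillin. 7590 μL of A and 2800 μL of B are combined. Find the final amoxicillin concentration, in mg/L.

0.514 mg/L

C_A = 817 ng/mL / 2 = 408 ng/mL.
C_B = 801 μg/L = 801 ng/mL.
C_mix = (C_A·V_A + C_B·V_B)/(V_A + V_B) = (408×7590 + 801×2800) / 10390 = 514 ng/mL = 0.514 mg/L.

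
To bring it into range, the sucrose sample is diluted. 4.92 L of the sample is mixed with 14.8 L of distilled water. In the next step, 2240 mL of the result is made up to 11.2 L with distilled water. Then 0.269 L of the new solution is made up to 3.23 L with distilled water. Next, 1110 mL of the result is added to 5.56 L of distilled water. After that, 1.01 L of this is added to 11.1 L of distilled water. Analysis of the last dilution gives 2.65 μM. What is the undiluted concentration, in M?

0.0459 M

Overall dilution factor = 4.008 × 5 × 12.01 × 6.009 × 11.99 = 1.73 × 10⁴.
Original = 2.65 μM × 1.73 × 10⁴ = 4.59 × 10⁴ μM = 0.0459 M.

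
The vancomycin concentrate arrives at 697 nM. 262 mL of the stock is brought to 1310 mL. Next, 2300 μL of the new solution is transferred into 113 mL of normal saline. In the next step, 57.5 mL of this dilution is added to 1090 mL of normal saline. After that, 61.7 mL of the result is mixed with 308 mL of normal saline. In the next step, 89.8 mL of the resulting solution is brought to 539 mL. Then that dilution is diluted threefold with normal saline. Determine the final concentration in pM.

1.29 pM

Overall dilution factor = 5 × 50.13 × 19.96 × 5.992 × 6.002 × 3 = 5.40 × 10⁵.
697 nM / 5.40 × 10⁵ = 1.29 × 10⁻³ nM = 1.29 pM.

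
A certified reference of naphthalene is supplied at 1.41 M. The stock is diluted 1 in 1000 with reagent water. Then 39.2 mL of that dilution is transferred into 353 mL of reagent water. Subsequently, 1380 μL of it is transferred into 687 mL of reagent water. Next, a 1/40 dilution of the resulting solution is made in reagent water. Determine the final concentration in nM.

Overall dilution factor = 1000 × 10.01 × 498.8 × 40 = 2.00 × 10⁸.
1.41 M / 2.00 × 10⁸ = 7.06 × 10⁻⁹ M = 7.06 nM.

7.06 nM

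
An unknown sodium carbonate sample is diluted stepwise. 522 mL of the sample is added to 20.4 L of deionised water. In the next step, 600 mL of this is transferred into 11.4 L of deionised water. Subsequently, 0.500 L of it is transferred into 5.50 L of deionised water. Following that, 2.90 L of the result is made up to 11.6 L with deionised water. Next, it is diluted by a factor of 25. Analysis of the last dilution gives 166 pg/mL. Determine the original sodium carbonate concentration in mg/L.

Overall dilution factor = 40.08 × 20 × 12 × 4 × 25 = 9.62 × 10⁵.
Original = 166 pg/mL × 9.62 × 10⁵ = 1.60 × 10⁸ pg/mL = 160 mg/L.

160 mg/L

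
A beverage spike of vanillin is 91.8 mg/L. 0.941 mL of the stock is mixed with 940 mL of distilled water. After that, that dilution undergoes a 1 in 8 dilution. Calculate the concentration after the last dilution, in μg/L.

11.5 μg/L

Overall dilution factor = 999.9 × 8 = 7999.
91.8 mg/L / 7999 = 0.0115 mg/L = 11.5 μg/L.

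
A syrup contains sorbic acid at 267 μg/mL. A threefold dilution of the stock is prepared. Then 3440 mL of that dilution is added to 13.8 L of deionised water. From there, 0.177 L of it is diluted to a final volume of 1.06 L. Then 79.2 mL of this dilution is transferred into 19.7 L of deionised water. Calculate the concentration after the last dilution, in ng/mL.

11.9 ng/mL

Overall dilution factor = 3 × 5.012 × 5.989 × 249.7 = 2.25 × 10⁴.
267 μg/mL / 2.25 × 10⁴ = 0.0119 μg/mL = 11.9 ng/mL.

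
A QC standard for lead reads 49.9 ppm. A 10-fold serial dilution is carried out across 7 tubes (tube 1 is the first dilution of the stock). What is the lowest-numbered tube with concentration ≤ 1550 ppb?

tube 2

Tube n has concentration 49.9 ppm / 10ⁿ.
Need 10ⁿ ≥ 49.9 ppm / 1550 ppb = 32.2, so n ≥ 1.51.
First such tube: n = 2.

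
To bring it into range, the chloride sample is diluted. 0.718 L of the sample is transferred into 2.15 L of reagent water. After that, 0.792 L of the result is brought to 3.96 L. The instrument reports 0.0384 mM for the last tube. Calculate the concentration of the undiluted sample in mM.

0.767 mM

Overall dilution factor = 3.994 × 5 = 20.0.
Original = 0.0384 mM × 20.0 = 0.767 mM.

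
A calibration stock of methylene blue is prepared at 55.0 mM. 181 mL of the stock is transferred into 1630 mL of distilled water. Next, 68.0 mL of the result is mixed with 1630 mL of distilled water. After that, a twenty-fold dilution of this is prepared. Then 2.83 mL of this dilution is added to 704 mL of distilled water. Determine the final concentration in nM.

44.1 nM

Overall dilution factor = 10.01 × 24.97 × 20 × 249.8 = 1.25 × 10⁶.
55.0 mM / 1.25 × 10⁶ = 4.41 × 10⁻⁵ mM = 44.1 nM.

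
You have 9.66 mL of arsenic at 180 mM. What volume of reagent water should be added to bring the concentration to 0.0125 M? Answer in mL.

129 mL

0.0125 M = 12.5 mM.
V₂ = C₁V₁/C₂ = 180 × 9.66 / 12.5 = 139 mL.
Diluent to add = V₂ − V₁ = 139 − 9.66 = 129 mL.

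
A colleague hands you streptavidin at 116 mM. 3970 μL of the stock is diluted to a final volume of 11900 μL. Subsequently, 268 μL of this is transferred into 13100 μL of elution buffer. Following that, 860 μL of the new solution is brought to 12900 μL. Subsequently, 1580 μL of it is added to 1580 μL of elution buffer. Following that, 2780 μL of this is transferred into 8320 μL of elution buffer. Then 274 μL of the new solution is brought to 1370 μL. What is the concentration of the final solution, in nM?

1300 nM

Overall dilution factor = 2.997 × 49.88 × 15 × 2 × 3.993 × 5 = 8.95 × 10⁴.
116 mM / 8.95 × 10⁴ = 1.30 × 10⁻³ mM = 1300 nM.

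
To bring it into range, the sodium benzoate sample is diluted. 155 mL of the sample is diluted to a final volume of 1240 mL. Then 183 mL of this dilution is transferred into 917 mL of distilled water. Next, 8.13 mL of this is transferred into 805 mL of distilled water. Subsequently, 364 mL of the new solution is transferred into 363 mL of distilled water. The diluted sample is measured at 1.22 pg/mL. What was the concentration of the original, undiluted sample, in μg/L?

Overall dilution factor = 8 × 6.011 × 100.0 × 1.997 = 9606.
Original = 1.22 pg/mL × 9606 = 1.17 × 10⁴ pg/mL = 11.7 μg/L.

11.7 μg/L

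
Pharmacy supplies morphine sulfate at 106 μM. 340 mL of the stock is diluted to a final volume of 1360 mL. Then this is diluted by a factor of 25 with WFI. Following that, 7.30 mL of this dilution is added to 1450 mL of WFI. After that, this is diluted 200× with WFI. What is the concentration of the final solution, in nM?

Overall dilution factor = 4 × 25 × 199.6 × 200 = 3.99 × 10⁶.
106 μM / 3.99 × 10⁶ = 2.65 × 10⁻⁵ μM = 0.0265 nM.

0.0265 nM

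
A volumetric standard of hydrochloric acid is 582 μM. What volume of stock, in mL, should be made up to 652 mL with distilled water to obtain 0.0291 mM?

0.0291 mM = 29.1 μM.
V₁ = C₂V₂/C₁ = 29.1 × 652 / 582 = 32.6 mL.

32.6 mL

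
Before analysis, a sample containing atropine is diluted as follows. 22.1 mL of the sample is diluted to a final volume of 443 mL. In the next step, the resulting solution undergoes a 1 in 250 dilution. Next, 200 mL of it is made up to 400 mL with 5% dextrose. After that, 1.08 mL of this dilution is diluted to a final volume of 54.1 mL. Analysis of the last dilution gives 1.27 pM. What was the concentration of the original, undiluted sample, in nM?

Overall dilution factor = 20.05 × 250 × 2 × 50.09 = 5.02 × 10⁵.
Original = 1.27 pM × 5.02 × 10⁵ = 6.38 × 10⁵ pM = 638 nM.

638 nM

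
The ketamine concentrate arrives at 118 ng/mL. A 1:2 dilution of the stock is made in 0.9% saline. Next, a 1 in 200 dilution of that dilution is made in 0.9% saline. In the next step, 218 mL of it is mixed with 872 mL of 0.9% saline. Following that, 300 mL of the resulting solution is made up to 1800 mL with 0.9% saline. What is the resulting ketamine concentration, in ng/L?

Overall dilution factor = 2 × 200 × 5 × 6 = 1.20 × 10⁴.
118 ng/mL / 1.20 × 10⁴ = 9.83 × 10⁻³ ng/mL = 9.83 ng/L.

9.83 ng/L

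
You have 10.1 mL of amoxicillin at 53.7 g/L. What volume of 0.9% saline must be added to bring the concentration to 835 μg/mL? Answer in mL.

639 mL

835 μg/mL = 0.835 g/L.
V₂ = C₁V₁/C₂ = 53.7 × 10.1 / 0.835 = 650 mL.
Diluent to add = V₂ − V₁ = 650 − 10.1 = 639 mL.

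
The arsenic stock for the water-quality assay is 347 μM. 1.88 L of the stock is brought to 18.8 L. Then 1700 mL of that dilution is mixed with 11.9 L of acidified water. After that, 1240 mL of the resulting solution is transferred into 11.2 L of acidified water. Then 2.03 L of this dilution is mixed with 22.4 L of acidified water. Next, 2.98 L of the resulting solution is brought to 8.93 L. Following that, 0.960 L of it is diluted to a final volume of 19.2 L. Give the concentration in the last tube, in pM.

599 pM

Overall dilution factor = 10 × 8 × 10.03 × 12.03 × 2.997 × 20 = 5.79 × 10⁵.
347 μM / 5.79 × 10⁵ = 5.99 × 10⁻⁴ μM = 599 pM.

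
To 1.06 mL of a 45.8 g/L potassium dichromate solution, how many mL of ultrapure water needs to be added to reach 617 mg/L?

617 mg/L = 0.617 g/L.
V₂ = C₁V₁/C₂ = 45.8 × 1.06 / 0.617 = 78.7 mL.
Diluent to add = V₂ − V₁ = 78.7 − 1.06 = 77.6 mL.

77.6 mL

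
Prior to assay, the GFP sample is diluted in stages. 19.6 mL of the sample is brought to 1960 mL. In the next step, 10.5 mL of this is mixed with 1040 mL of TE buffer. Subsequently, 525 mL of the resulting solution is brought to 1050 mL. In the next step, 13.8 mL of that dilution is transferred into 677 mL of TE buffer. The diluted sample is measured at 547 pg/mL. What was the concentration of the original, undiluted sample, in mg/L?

Overall dilution factor = 100 × 100.0 × 2 × 50.06 = 1.00 × 10⁶.
Original = 547 pg/mL × 1.00 × 10⁶ = 5.48 × 10⁸ pg/mL = 548 mg/L.

548 mg/L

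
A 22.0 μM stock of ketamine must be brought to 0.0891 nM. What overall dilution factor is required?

Factor = C₀/C_target = 22.0 μM / 0.0891 nM = 2.47 × 10⁵.

2.47 × 10⁵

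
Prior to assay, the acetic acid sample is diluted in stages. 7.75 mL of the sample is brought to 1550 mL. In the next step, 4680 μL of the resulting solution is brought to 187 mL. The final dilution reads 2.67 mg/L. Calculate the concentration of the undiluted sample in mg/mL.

21.3 mg/mL

Overall dilution factor = 200 × 39.96 = 7991.
Original = 2.67 mg/L × 7991 = 2.13 × 10⁴ mg/L = 21.3 mg/mL.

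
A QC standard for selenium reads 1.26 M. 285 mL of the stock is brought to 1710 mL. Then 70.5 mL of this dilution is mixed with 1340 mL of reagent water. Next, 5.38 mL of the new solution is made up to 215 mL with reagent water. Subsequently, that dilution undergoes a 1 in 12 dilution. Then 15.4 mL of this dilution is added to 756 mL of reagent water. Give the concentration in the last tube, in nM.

Overall dilution factor = 6 × 20.01 × 39.96 × 12 × 50.09 = 2.88 × 10⁶.
1.26 M / 2.88 × 10⁶ = 4.37 × 10⁻⁷ M = 437 nM.

437 nM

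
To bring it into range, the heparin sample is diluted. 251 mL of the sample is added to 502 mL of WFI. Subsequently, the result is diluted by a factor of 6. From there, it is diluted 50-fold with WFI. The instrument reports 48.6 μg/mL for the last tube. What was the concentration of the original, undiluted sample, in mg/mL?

Overall dilution factor = 3 × 6 × 50 = 900.
Original = 48.6 μg/mL × 900 = 4.37 × 10⁴ μg/mL = 43.7 mg/mL.

43.7 mg/mL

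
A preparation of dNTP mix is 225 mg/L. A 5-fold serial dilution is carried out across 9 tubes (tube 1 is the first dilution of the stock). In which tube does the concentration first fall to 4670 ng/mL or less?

tube 3

Tube n has concentration 225 mg/L / 5ⁿ.
Need 5ⁿ ≥ 225 mg/L / 4670 ng/mL = 48.2, so n ≥ 2.41.
First such tube: n = 3.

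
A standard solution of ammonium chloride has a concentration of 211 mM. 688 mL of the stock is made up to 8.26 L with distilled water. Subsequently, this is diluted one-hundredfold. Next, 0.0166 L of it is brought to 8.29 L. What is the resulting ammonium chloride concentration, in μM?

Overall dilution factor = 12.01 × 100 × 499.4 = 6.00 × 10⁵.
211 mM / 6.00 × 10⁵ = 3.52 × 10⁻⁴ mM = 0.352 μM.

0.352 μM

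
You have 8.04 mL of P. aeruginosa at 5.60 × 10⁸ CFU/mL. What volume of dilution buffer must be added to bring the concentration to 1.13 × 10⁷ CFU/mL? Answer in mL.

390 mL

V₂ = C₁V₁/C₂ = 5.60 × 10⁸ × 8.04 / 1.13 × 10⁷ = 398 mL.
Diluent to add = V₂ − V₁ = 398 − 8.04 = 390 mL.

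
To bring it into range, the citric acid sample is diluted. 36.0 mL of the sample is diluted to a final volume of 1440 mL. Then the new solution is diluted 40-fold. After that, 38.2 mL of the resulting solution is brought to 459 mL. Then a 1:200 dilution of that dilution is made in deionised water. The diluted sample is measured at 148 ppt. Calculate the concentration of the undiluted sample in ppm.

Overall dilution factor = 40 × 40 × 12.02 × 200 = 3.85 × 10⁶.
Original = 148 ppt × 3.85 × 10⁶ = 5.69 × 10⁸ ppt = 569 ppm.

569 ppm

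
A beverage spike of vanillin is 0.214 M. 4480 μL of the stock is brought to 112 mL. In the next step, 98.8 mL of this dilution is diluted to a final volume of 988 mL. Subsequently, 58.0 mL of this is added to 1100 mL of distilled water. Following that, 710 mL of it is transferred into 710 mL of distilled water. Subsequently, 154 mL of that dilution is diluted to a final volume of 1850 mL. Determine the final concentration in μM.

Overall dilution factor = 25 × 10 × 19.97 × 2 × 12.01 = 1.20 × 10⁵.
0.214 M / 1.20 × 10⁵ = 1.78 × 10⁻⁶ M = 1.78 μM.

1.78 μM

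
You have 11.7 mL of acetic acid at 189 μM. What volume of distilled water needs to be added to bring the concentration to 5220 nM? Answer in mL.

412 mL

5220 nM = 5.22 μM.
V₂ = C₁V₁/C₂ = 189 × 11.7 / 5.22 = 424 mL.
Diluent to add = V₂ − V₁ = 424 − 11.7 = 412 mL.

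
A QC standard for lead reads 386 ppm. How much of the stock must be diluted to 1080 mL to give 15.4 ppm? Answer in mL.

43.1 mL

V₁ = C₂V₂/C₁ = 15.4 × 1080 / 386 = 43.1 mL.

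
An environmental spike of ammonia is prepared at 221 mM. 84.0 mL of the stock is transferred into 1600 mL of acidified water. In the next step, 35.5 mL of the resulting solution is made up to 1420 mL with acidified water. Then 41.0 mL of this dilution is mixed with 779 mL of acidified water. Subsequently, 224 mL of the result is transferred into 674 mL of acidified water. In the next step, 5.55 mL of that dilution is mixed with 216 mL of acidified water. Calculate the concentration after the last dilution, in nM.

Overall dilution factor = 20.05 × 40 × 20 × 4.009 × 39.92 = 2.57 × 10⁶.
221 mM / 2.57 × 10⁶ = 8.61 × 10⁻⁵ mM = 86.1 nM.

86.1 nM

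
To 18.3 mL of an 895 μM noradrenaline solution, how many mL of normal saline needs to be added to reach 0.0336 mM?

469 mL

0.0336 mM = 33.6 μM.
V₂ = C₁V₁/C₂ = 895 × 18.3 / 33.6 = 487 mL.
Diluent to add = V₂ − V₁ = 487 − 18.3 = 469 mL.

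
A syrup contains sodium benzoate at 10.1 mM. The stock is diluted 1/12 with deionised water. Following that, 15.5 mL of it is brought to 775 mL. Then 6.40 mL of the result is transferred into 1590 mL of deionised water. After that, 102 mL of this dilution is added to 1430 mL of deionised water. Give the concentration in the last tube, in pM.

4490 pM

Overall dilution factor = 12 × 50 × 249.4 × 15.02 = 2.25 × 10⁶.
10.1 mM / 2.25 × 10⁶ = 4.49 × 10⁻⁶ mM = 4490 pM.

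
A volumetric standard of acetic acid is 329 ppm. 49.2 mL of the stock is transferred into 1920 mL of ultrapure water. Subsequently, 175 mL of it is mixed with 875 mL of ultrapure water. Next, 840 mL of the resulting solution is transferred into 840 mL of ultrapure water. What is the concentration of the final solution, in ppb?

685 ppb

Overall dilution factor = 40.02 × 6 × 2 = 480.
329 ppm / 480 = 0.685 ppm = 685 ppb.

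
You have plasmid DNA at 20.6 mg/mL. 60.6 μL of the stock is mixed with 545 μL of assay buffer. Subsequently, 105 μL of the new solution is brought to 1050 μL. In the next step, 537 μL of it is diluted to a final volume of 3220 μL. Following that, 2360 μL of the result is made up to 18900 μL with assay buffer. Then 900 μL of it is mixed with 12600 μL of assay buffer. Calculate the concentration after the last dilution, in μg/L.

286 μg/L

Overall dilution factor = 9.993 × 10 × 5.996 × 8.008 × 15 = 7.20 × 10⁴.
20.6 mg/mL / 7.20 × 10⁴ = 2.86 × 10⁻⁴ mg/mL = 286 μg/L.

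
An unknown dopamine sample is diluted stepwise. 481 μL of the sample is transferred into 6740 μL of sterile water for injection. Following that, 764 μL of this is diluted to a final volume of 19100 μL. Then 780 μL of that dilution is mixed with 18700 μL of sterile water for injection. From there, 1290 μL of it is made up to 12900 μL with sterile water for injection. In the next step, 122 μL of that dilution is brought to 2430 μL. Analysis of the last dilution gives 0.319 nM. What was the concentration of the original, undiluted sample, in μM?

596 μM

Overall dilution factor = 15.01 × 25 × 24.97 × 10 × 19.92 = 1.87 × 10⁶.
Original = 0.319 nM × 1.87 × 10⁶ = 5.96 × 10⁵ nM = 596 μM.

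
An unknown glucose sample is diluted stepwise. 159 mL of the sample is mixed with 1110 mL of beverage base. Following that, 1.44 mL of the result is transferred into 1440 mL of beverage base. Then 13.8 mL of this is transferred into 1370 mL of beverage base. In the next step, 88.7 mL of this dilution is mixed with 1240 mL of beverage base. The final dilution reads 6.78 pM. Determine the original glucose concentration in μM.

81.4 μM

Overall dilution factor = 7.981 × 1001 × 100.3 × 14.98 = 1.20 × 10⁷.
Original = 6.78 pM × 1.20 × 10⁷ = 8.14 × 10⁷ pM = 81.4 μM.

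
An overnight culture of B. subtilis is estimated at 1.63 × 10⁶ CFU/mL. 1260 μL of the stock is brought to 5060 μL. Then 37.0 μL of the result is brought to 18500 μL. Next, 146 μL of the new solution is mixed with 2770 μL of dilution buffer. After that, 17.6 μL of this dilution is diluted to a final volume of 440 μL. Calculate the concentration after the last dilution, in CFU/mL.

1.63 CFU/mL

Overall dilution factor = 4.016 × 500 × 19.97 × 25 = 1.00 × 10⁶.
1.63 × 10⁶ CFU/mL / 1.00 × 10⁶ = 1.63 CFU/mL.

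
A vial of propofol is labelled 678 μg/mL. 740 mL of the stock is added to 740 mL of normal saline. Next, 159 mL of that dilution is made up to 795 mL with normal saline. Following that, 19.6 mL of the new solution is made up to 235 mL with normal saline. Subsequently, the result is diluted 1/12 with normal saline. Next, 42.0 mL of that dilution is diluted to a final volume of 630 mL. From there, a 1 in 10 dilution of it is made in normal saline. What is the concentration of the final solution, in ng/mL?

3.14 ng/mL

Overall dilution factor = 2 × 5 × 11.99 × 12 × 15 × 10 = 2.16 × 10⁵.
678 μg/mL / 2.16 × 10⁵ = 3.14 × 10⁻³ μg/mL = 3.14 ng/mL.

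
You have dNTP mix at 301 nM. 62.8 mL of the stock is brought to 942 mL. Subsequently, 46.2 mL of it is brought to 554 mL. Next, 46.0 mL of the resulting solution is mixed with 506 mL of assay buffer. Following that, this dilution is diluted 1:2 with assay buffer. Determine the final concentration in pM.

69.7 pM

Overall dilution factor = 15 × 11.99 × 12 × 2 = 4317.
301 nM / 4317 = 0.0697 nM = 69.7 pM.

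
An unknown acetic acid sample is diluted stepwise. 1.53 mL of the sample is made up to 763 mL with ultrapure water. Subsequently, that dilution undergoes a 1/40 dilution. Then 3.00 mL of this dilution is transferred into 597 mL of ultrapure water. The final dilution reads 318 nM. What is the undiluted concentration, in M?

1.27 M

Overall dilution factor = 498.7 × 40 × 200 = 3.99 × 10⁶.
Original = 318 nM × 3.99 × 10⁶ = 1.27 × 10⁹ nM = 1.27 M.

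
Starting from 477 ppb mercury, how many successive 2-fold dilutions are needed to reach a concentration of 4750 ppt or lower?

7

Need 2ⁿ ≥ 100, so n ≥ log(100)/log(2) = 6.65.
Minimum whole steps: n = 7.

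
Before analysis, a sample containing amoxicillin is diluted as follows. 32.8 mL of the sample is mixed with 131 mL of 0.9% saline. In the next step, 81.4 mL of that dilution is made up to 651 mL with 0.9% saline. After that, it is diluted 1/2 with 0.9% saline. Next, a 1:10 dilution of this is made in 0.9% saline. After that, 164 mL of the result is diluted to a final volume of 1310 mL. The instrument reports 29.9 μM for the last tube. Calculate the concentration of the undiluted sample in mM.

191 mM

Overall dilution factor = 4.994 × 7.998 × 2 × 10 × 7.988 = 6380.
Original = 29.9 μM × 6380 = 1.91 × 10⁵ μM = 191 mM.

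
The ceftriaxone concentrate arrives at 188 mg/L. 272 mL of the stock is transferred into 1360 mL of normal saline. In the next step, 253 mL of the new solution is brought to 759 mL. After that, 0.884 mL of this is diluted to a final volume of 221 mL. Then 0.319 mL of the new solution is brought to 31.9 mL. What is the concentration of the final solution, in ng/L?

Overall dilution factor = 6 × 3 × 250 × 100 = 4.50 × 10⁵.
188 mg/L / 4.50 × 10⁵ = 4.18 × 10⁻⁴ mg/L = 418 ng/L.

418 ng/L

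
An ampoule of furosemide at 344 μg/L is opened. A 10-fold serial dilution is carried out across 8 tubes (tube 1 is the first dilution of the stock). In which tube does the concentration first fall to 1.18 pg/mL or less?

Tube n has concentration 344 μg/L / 10ⁿ.
Need 10ⁿ ≥ 344 μg/L / 1.18 pg/mL = 2.92 × 10⁵, so n ≥ 5.46.
First such tube: n = 6.

tube 6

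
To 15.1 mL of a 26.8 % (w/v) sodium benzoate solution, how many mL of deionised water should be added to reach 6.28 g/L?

629 mL

6.28 g/L = 0.628 % (w/v).
V₂ = C₁V₁/C₂ = 26.8 × 15.1 / 0.628 = 644 mL.
Diluent to add = V₂ − V₁ = 644 − 15.1 = 629 mL.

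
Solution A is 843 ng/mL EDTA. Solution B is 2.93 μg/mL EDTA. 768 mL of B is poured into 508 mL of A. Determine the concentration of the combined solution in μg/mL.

2.10 μg/mL

C_B = 2.93 μg/mL = 2930 ng/mL.
C_mix = (C_A·V_A + C_B·V_B)/(V_A + V_B) = (843×508 + 2930×768) / 1276 = 2099 ng/mL = 2.10 μg/mL.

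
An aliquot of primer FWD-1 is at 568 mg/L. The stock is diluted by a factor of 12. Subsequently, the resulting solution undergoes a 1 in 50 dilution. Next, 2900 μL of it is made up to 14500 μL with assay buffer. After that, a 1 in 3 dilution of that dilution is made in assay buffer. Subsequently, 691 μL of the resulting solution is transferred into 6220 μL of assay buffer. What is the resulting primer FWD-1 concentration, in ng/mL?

6.31 ng/mL

Overall dilution factor = 12 × 50 × 5 × 3 × 10.00 = 9.00 × 10⁴.
568 mg/L / 9.00 × 10⁴ = 6.31 × 10⁻³ mg/L = 6.31 ng/mL.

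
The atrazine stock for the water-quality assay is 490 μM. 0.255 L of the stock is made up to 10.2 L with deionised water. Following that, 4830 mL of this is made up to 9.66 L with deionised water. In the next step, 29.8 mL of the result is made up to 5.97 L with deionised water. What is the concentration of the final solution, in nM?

Overall dilution factor = 40 × 2 × 200.3 = 1.60 × 10⁴.
490 μM / 1.60 × 10⁴ = 0.0306 μM = 30.6 nM.

30.6 nM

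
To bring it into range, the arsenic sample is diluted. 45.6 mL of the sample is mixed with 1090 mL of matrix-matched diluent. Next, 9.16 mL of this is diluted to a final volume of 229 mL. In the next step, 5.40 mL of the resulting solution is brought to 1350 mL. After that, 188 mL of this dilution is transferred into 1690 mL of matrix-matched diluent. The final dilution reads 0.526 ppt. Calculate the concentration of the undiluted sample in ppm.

Overall dilution factor = 24.90 × 25 × 250 × 9.989 = 1.55 × 10⁶.
Original = 0.526 ppt × 1.55 × 10⁶ = 8.18 × 10⁵ ppt = 0.818 ppm.

0.818 ppm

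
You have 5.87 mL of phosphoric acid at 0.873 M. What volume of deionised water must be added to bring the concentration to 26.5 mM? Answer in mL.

26.5 mM = 0.0265 M.
V₂ = C₁V₁/C₂ = 0.873 × 5.87 / 0.0265 = 193 mL.
Diluent to add = V₂ − V₁ = 193 − 5.87 = 188 mL.

188 mL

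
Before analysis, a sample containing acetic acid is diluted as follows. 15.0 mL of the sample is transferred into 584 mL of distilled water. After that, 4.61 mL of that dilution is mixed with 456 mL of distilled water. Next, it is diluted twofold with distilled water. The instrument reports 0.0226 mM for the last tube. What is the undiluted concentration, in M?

Overall dilution factor = 39.93 × 99.92 × 2 = 7980.
Original = 0.0226 mM × 7980 = 180 mM = 0.180 M.

0.180 M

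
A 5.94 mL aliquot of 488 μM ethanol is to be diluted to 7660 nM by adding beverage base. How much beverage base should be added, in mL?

372 mL

7660 nM = 7.66 μM.
V₂ = C₁V₁/C₂ = 488 × 5.94 / 7.66 = 378 mL.
Diluent to add = V₂ − V₁ = 378 − 5.94 = 372 mL.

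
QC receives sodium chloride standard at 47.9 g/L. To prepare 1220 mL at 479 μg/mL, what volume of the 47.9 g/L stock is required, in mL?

479 μg/mL = 0.479 g/L.
V₁ = C₂V₂/C₁ = 0.479 × 1220 / 47.9 = 12.2 mL.

12.2 mL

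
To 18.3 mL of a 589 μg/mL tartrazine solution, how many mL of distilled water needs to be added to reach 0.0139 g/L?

0.0139 g/L = 13.9 μg/mL.
V₂ = C₁V₁/C₂ = 589 × 18.3 / 13.9 = 775 mL.
Diluent to add = V₂ − V₁ = 775 − 18.3 = 757 mL.

757 mL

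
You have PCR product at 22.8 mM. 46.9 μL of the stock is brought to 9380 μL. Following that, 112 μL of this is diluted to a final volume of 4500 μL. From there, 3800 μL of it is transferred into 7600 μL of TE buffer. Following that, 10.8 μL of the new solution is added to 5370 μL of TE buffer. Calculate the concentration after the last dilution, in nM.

Overall dilution factor = 200 × 40.18 × 3 × 498.2 = 1.20 × 10⁷.
22.8 mM / 1.20 × 10⁷ = 1.90 × 10⁻⁶ mM = 1.90 nM.

1.90 nM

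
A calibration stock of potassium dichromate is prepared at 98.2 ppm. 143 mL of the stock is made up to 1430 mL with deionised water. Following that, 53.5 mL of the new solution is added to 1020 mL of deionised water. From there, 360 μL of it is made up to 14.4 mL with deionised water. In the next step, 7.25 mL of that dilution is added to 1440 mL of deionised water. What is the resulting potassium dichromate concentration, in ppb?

Overall dilution factor = 10 × 20.07 × 40 × 199.6 = 1.60 × 10⁶.
98.2 ppm / 1.60 × 10⁶ = 6.13 × 10⁻⁵ ppm = 0.0613 ppb.

0.0613 ppb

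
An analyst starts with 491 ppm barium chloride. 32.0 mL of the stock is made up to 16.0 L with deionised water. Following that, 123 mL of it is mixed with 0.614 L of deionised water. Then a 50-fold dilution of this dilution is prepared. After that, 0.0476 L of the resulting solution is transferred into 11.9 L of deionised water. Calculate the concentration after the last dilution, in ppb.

0.0131 ppb

Overall dilution factor = 500 × 5.992 × 50 × 251 = 3.76 × 10⁷.
491 ppm / 3.76 × 10⁷ = 1.31 × 10⁻⁵ ppm = 0.0131 ppb.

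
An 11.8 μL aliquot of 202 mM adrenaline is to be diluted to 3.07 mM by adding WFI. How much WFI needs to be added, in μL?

V₂ = C₁V₁/C₂ = 202 × 11.8 / 3.07 = 776 μL.
Diluent to add = V₂ − V₁ = 776 − 11.8 = 765 μL.

765 μL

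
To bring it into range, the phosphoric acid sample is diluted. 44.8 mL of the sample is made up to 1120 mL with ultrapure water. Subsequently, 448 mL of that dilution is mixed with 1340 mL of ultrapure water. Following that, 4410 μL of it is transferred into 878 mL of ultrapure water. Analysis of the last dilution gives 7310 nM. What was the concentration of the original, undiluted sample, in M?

Overall dilution factor = 25 × 3.991 × 200.1 = 2.00 × 10⁴.
Original = 7310 nM × 2.00 × 10⁴ = 1.46 × 10⁸ nM = 0.146 M.

0.146 M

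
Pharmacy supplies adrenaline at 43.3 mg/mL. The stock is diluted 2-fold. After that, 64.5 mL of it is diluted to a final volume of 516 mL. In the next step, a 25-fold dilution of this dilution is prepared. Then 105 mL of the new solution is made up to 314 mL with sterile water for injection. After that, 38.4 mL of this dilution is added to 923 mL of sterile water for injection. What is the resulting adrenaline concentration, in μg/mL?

Overall dilution factor = 2 × 8 × 25 × 2.990 × 25.04 = 2.99 × 10⁴.
43.3 mg/mL / 2.99 × 10⁴ = 1.45 × 10⁻³ mg/mL = 1.45 μg/mL.

1.45 μg/mL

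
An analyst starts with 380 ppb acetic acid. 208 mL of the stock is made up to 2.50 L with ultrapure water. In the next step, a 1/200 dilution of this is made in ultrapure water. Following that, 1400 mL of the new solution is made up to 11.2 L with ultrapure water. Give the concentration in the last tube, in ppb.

Overall dilution factor = 12.02 × 200 × 8 = 1.92 × 10⁴.
380 ppb / 1.92 × 10⁴ = 0.0198 ppb.

0.0198 ppb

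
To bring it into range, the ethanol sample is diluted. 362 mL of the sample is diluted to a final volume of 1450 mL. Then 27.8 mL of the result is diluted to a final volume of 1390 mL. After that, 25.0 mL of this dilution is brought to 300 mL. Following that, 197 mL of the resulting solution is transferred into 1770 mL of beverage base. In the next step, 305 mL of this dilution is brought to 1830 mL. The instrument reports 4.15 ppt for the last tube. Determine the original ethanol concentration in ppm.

Overall dilution factor = 4.006 × 50 × 12 × 9.985 × 6 = 1.44 × 10⁵.
Original = 4.15 ppt × 1.44 × 10⁵ = 5.98 × 10⁵ ppt = 0.598 ppm.

0.598 ppm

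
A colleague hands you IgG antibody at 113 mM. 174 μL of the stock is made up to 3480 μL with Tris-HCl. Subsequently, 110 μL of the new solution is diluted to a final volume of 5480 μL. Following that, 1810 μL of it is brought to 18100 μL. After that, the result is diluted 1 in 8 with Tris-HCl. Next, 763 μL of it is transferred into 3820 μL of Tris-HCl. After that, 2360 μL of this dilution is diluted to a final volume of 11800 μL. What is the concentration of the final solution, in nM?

Overall dilution factor = 20 × 49.82 × 10 × 8 × 6.007 × 5 = 2.39 × 10⁶.
113 mM / 2.39 × 10⁶ = 4.72 × 10⁻⁵ mM = 47.2 nM.

47.2 nM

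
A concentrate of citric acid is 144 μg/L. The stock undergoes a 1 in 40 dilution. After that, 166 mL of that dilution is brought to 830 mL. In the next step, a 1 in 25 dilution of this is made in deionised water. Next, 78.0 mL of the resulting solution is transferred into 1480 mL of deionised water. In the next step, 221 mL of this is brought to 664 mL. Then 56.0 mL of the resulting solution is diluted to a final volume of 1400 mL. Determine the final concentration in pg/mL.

0.0192 pg/mL

Overall dilution factor = 40 × 5 × 25 × 19.97 × 3.005 × 25 = 7.50 × 10⁶.
144 μg/L / 7.50 × 10⁶ = 1.92 × 10⁻⁵ μg/L = 0.0192 pg/mL.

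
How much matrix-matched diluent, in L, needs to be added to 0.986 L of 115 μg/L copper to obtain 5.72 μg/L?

V₂ = C₁V₁/C₂ = 115 × 0.986 / 5.72 = 19.8 L.
Diluent to add = V₂ − V₁ = 19.8 − 0.986 = 18.8 L.

18.8 L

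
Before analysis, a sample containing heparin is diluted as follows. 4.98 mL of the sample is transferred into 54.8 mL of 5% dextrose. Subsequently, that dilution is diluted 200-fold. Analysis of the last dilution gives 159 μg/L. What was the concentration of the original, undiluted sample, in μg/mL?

382 μg/mL

Overall dilution factor = 12.00 × 200 = 2401.
Original = 159 μg/L × 2401 = 3.82 × 10⁵ μg/L = 382 μg/mL.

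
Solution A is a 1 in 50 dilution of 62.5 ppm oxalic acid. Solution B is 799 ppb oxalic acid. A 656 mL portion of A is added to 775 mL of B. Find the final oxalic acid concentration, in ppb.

1010 ppb

C_A = 62.5 ppm / 50 = 1.25 ppm.
C_B = 799 ppb = 0.799 ppm.
C_mix = (C_A·V_A + C_B·V_B)/(V_A + V_B) = (1.25×656 + 0.799×775) / 1431 = 1.01 ppm = 1010 ppb.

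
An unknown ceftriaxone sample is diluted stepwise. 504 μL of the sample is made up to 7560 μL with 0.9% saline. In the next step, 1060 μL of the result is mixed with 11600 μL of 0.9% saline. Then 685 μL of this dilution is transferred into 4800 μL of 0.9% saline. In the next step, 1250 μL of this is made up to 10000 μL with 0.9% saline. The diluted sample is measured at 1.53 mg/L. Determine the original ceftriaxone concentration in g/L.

17.6 g/L

Overall dilution factor = 15 × 11.94 × 8.007 × 8 = 1.15 × 10⁴.
Original = 1.53 mg/L × 1.15 × 10⁴ = 1.76 × 10⁴ mg/L = 17.6 g/L.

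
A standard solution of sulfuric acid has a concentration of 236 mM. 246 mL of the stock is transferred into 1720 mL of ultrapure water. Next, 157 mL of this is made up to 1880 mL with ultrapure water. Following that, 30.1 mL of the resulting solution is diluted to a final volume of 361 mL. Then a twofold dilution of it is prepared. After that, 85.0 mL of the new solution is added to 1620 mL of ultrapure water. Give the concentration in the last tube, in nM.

Overall dilution factor = 7.992 × 11.97 × 11.99 × 2 × 20.06 = 4.60 × 10⁴.
236 mM / 4.60 × 10⁴ = 5.13 × 10⁻³ mM = 5130 nM.

5130 nM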